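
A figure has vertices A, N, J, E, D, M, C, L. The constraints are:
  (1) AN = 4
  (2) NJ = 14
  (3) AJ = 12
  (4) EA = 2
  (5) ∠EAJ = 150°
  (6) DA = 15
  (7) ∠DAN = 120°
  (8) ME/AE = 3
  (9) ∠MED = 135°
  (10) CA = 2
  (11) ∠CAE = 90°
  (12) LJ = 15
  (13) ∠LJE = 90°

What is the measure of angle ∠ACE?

Step 1: By the law of cosines on triangle CAE: CE² = 2² + 2² − 2·2·2·cos(90°) = 8, so CE = 2·√2.
Step 2: By the inverse law of cosines on triangle ACE: cos(∠ACE) = (2² + (2·√2)² − 2²) / (2·2·2·√2) = 8/11.31 = 0.7071, so ∠ACE = 45°.

Therefore, the measure of angle ∠ACE = 45°.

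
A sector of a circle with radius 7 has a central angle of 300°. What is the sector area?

Sector area = πr² × θ/360
= π × 7² × 5/6
= π × 49 × 5/6
= 245*pi/6

245*pi/6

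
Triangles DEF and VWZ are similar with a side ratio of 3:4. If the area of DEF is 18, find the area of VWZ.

For similar figures, the area ratio equals the square of the side ratio.
Side ratio (DEF to VWZ) = 3:4, so area ratio = 3^2:4^2 = 9:16.
If the area of DEF is 18, then the area of VWZ = 18 * (16/9) = 32.

32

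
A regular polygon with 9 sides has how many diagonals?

The number of diagonals in an n-gon is n(n - 3)/2.
For n = 9: 9(9 - 3)/2 = 9 × 6 / 2 = 27.

27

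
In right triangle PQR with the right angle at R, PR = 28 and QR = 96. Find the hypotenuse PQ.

By the Pythagorean theorem: PQ^2 = PR^2 + QR^2
PQ^2 = 28^2 + 96^2 = 784 + 9216 = 10000
PQ = sqrt(10000) = 100

100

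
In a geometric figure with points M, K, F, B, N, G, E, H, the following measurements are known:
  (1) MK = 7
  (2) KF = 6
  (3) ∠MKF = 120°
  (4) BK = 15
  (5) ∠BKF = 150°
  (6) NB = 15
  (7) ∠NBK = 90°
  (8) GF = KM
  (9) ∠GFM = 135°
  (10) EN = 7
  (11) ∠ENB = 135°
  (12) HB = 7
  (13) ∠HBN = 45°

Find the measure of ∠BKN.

Step 1: By the law of cosines on triangle KBN: KN² = 15² + 15² − 2·15·15·cos(90°) = 450, so KN = 15·√2.
Step 2: By the inverse law of cosines on triangle BKN: cos(∠BKN) = (15² + (15·√2)² − 15²) / (2·15·15·√2) = 450/636.4 = 0.7071, so ∠BKN = 45°.

Therefore, the measure of angle ∠BKN = 45°.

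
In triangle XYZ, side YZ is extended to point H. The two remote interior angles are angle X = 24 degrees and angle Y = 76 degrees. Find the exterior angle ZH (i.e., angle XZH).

Exterior angle = 24 + 76 = 100 degrees (exterior angle theorem).

100 degrees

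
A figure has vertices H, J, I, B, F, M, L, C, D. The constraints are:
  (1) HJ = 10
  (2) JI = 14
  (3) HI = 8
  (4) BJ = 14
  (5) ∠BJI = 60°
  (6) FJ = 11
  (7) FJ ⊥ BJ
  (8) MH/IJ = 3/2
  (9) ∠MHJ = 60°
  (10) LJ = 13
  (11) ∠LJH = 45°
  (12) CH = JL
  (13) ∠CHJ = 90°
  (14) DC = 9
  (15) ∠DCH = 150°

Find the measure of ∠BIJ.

Step 1: By the law of cosines on triangle IJB: IB² = 14² + 14² − 2·14·14·cos(60°) = 196, so IB = 14.
Step 2: By the inverse law of cosines on triangle BIJ: cos(∠BIJ) = (14² + 14² − 14²) / (2·14·14) = 196/392 = 0.5, so ∠BIJ = 60°.

Therefore, the measure of angle ∠BIJ = 60°.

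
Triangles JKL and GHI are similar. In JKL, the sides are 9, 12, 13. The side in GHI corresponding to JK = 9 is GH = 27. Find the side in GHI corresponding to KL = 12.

Similar triangles have proportional sides. Setting up the proportion:
GH / JK = HI / KL
27 / 9 = HI / 12
HI = 12 * 27 / 9 = 36.

36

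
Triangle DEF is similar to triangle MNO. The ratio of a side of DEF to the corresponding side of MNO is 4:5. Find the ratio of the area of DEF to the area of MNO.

Area scales with the square of linear dimensions. If every length is multiplied by 4/5, then the area is multiplied by (4/5)^2 = 16/25.
The area ratio is 16:25.

16:25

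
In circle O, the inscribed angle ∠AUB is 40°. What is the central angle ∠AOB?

Central angle = 2 × 40° = 80° (inscribed angle theorem).

80°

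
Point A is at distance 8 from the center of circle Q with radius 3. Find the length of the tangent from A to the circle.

The tangent, radius, and line from the external point to the center form a right triangle.
The right angle is where the tangent meets the radius.
By the Pythagorean theorem: tangent² + 3² = 8²
tangent² = 64 - 9 = 55
tangent = sqrt(55)

sqrt(55)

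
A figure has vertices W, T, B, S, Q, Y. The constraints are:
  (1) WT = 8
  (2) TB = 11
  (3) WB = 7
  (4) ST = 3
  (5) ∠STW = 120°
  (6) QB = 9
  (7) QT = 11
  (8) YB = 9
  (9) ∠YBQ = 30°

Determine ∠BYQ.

Step 1: By the law of cosines on triangle YBQ: YQ² = 9² + 9² − 2·9·9·cos(30°) = 21.7, so YQ ≈ 4.66.
Step 2: By the inverse law of cosines on triangle BYQ: cos(∠BYQ) = (9² + 4.66² − 9²) / (2·9·4.66) = 21.7/83.86 = 0.2588, so ∠BYQ = 75°.

Therefore, the measure of angle ∠BYQ = 75°.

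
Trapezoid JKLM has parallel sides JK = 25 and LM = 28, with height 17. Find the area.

Area = (25 + 28) * 17 / 2 = 901 / 2 = 901/2

901/2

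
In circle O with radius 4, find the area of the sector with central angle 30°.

Sector area = πr² × θ/360
= π × 4² × 1/12
= π × 16 × 1/12
= 4*pi/3

4*pi/3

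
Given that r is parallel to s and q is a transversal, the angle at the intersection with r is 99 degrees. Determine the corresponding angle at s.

When a transversal crosses parallel lines, angles in the same position at each intersection are called corresponding angles.
These are always equal, so the answer is 99 degrees.

99 degrees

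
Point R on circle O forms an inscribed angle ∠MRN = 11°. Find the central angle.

By the inscribed angle theorem, the central angle is twice the inscribed angle.
Central angle = 2 × 11° = 22°

22°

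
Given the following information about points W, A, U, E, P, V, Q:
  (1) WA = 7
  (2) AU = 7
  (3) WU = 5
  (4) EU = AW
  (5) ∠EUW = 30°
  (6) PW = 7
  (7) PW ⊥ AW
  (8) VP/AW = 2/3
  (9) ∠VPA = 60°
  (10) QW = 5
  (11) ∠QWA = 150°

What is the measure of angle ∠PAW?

Step 1: By the law of cosines on triangle AWP: AP² = 7² + 7² − 2·7·7·cos(90°) = 98, so AP = 7·√2.
Step 2: By the inverse law of cosines on triangle PAW: cos(∠PAW) = ((7·√2)² + 7² − 7²) / (2·7·√2·7) = 98/138.59 = 0.7071, so ∠PAW = 45°.

Therefore, the measure of angle ∠PAW = 45°.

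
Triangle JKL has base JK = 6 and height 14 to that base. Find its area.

Area = (1/2)(6)(14) = 42

42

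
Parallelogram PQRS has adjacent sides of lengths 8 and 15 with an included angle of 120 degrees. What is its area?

Area = a * b * sin(theta)
Area = 8 * 15 * sin(120 degrees)
Area = 120 * sqrt(3)/2
Area = 60*sqrt(3)

60*sqrt(3)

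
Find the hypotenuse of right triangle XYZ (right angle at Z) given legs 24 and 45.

In a right triangle, the square of the hypotenuse equals the sum of the squares of the two legs.
The legs are 24 and 45, so the hypotenuse = sqrt(576 + 2025) = sqrt(2601) = 51.

51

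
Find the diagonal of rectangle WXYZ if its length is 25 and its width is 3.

A rectangle's diagonal splits it into two right triangles, with the diagonal as the hypotenuse.
By the Pythagorean theorem, d^2 = 25^2 + 3^2 = 634.
Therefore d = sqrt(634).

sqrt(634)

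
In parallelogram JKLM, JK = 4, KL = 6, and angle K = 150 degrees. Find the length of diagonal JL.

Law of cosines: d^2 = 4^2 + 6^2 - 2(4)(6)cos(150°) = 24*sqrt(3) + 52, so d = 2*sqrt(6*sqrt(3) + 13).

2*sqrt(6*sqrt(3) + 13)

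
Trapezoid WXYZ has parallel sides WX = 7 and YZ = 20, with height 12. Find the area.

Area = (7 + 20) * 12 / 2 = 324 / 2 = 162

162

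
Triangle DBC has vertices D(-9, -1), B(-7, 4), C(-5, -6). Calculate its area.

The Shoelace formula computes the area from vertex coordinates by summing cross products.
For vertices (-9,-1), (-7,4), (-5,-6):
Signed sum = -9*4 - -7*-1 + -7*-6 - -5*4 + -5*-1 - -9*-6
= -43 + 62 + -49 = -30
Area = (1/2)|-30| = 15.

15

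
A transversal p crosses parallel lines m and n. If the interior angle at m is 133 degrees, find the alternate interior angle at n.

Alternate interior angles are equal: 133 degrees.

133 degrees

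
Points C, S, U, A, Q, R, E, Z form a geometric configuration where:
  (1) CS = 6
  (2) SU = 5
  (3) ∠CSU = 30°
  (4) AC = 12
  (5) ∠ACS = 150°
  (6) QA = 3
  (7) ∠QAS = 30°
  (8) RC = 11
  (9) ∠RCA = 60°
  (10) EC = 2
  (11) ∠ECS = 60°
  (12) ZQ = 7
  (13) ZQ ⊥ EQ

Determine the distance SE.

Step 1: By the law of cosines on triangle SCE: SE² = 6² + 2² − 2·6·2·cos(60°) = 28, so SE = 2·√7.

Therefore, the length of SE = 2·√7.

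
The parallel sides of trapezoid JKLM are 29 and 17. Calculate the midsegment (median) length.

The midsegment (median) of a trapezoid connects the midpoints of the non-parallel sides.
Its length is the average of the two bases: (29 + 17) / 2 = 23.

23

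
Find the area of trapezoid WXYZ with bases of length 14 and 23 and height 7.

A trapezoid's area equals the midsegment times the height.
The midsegment is (14 + 23) / 2 = 37/2.
Area = 37/2 * 7 = 259/2.

259/2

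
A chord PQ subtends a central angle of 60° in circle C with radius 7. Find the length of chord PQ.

Chord length = 2r sin(θ/2)
= 2 × 7 × sin(60°/2)
= 2 × 7 × sin(30°)
= 7

7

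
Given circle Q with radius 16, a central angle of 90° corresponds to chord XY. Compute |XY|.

Chord = 2(16) sin(45°) = 16*sqrt(2)

16*sqrt(2)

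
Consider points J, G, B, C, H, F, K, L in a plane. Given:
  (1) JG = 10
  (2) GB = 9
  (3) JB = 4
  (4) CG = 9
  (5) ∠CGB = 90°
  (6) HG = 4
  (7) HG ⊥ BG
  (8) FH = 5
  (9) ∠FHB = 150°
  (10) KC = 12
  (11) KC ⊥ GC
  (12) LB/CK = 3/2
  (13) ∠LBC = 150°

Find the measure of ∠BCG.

Step 1: By the law of cosines on triangle CGB: CB² = 9² + 9² − 2·9·9·cos(90°) = 162, so CB = 9·√2.
Step 2: By the inverse law of cosines on triangle BCG: cos(∠BCG) = ((9·√2)² + 9² − 9²) / (2·9·√2·9) = 162/229.1 = 0.7071, so ∠BCG = 45°.

Therefore, the measure of angle ∠BCG = 45°.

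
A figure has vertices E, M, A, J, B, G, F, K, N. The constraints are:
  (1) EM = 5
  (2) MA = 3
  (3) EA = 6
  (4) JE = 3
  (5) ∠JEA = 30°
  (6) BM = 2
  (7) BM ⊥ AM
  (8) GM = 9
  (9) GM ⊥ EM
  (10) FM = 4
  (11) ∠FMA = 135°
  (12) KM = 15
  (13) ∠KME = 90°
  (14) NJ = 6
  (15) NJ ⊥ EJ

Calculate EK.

Step 1: By the law of cosines on triangle EMK: EK² = 5² + 15² − 2·5·15·cos(90°) = 250, so EK = 5·√10.

Therefore, the length of EK = 5·√10.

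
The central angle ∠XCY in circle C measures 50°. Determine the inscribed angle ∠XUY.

An inscribed angle intercepts an arc from a point on the circle, while the central angle intercepts the same arc from the center.
The inscribed angle is always half the central angle: 50° / 2 = 25°.

25°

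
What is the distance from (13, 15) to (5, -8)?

The horizontal distance is |5 - 13| = 8 and the vertical distance is |-8 - 15| = 23.
By the Pythagorean theorem, d = sqrt(8^2 + 23^2) = sqrt(593).

sqrt(593)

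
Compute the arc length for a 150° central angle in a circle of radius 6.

The full circumference is 2πr = 2π(6) = 12*pi.
The arc spans 150° out of 360°, which is a fraction of 5/12.
Arc length = 12*pi × 5/12 = 5*pi.

5*pi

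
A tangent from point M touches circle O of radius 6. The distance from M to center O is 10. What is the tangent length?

tangent = √(d² - r²) = √(10² - 6²) = √(100 - 36) = √64 = 8

8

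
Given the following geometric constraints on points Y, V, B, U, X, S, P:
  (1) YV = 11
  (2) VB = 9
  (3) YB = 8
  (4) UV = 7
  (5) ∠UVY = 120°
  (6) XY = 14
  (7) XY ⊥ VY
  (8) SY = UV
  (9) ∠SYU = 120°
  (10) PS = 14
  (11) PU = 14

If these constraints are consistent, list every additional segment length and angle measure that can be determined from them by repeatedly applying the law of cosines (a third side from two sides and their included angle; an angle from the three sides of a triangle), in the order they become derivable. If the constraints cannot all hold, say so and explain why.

The constraints are consistent. Derivable facts, in order:
After 1 step:
- VX ≈ 17.8
- YU ≈ 15.72
- ∠BVY = 45.82°
- ∠BYV = 53.78°
- ∠VBY = 80.41°
After 2 steps:
- US ≈ 20.15
- ∠UYV = 22.69°
- ∠VUY = 37.31°
- ∠VXY = 38.16°
- ∠XVY = 51.84°
After 3 steps:
- ∠PSU = 43.98°
- ∠PUS = 43.98°
- ∠SPU = 92.05°
- ∠SUY = 17.51°
- ∠USY = 42.49°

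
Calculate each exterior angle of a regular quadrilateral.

Each exterior angle of a regular n-gon is 360 / n.
For n = 4: 360 / 4 = 90 degrees.

90 degrees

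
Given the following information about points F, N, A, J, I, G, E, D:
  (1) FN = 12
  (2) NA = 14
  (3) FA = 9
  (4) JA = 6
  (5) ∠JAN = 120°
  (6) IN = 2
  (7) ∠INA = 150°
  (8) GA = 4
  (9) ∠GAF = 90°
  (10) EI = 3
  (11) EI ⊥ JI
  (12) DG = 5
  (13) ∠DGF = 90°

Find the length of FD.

Step 1: By the law of cosines on triangle FAG: FG² = 9² + 4² − 2·9·4·cos(90°) = 97, so FG = √97.
Step 2: By the law of cosines on triangle FGD: FD² = √97² + 5² − 2·√97·5·cos(90°) = 122, so FD = √122.

Therefore, the length of FD = √122.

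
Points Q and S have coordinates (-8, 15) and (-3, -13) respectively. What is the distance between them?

The horizontal distance is |-3 - -8| = 5 and the vertical distance is |-13 - 15| = 28.
By the Pythagorean theorem, d = sqrt(5^2 + 28^2) = sqrt(809).

sqrt(809)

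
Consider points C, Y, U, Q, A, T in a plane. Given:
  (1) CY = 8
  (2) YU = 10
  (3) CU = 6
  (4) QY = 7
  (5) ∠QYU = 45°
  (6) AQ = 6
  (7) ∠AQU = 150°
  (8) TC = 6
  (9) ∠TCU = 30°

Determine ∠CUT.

Step 1: By the law of cosines on triangle UCT: UT² = 6² + 6² − 2·6·6·cos(30°) = 9.65, so UT ≈ 3.11.
Step 2: By the inverse law of cosines on triangle CUT: cos(∠CUT) = (6² + 3.11² − 6²) / (2·6·3.11) = 9.65/37.27 = 0.2588, so ∠CUT = 75°.

Therefore, the measure of angle ∠CUT = 75°.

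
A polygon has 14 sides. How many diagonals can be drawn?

Total line segments between 14 vertices = C(14,2) = 91.
Subtract the 14 sides: 91 - 14 = 77 diagonals.

77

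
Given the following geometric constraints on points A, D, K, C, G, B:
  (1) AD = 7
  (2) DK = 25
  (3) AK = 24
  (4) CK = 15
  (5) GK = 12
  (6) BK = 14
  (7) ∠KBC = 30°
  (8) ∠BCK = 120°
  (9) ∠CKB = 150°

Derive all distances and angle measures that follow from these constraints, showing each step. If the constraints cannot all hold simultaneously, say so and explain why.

These constraints are not satisfiable: (7), (8) and (9) are the three interior angles of triangle KBC, which must sum to 180°, but 30° + 120° + 150° = 300°. No planar figure meets all of them, so nothing further can be derived.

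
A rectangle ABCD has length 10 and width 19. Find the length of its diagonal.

A rectangle's diagonal splits it into two right triangles, with the diagonal as the hypotenuse.
By the Pythagorean theorem, d^2 = 10^2 + 19^2 = 461.
Therefore d = sqrt(461).

sqrt(461)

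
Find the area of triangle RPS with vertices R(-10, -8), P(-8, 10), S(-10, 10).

The Shoelace formula computes the area from vertex coordinates by summing cross products.
For vertices (-10,-8), (-8,10), (-10,10):
Signed sum = -10*10 - -8*-8 + -8*10 - -10*10 + -10*-8 - -10*10
= -164 + 20 + 180 = 36
Area = (1/2)|36| = 18.

18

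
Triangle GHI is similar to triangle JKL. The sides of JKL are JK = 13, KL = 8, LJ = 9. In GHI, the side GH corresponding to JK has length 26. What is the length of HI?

k = 26/13 = 2. HI = 2 * 8 = 16.

16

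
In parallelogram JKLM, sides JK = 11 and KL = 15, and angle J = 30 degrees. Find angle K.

Opposite sides of a parallelogram are parallel, so consecutive angles form co-interior angles on a transversal.
Co-interior angles sum to 180°, giving angle K = 180 - 30 = 150 degrees.

150 degrees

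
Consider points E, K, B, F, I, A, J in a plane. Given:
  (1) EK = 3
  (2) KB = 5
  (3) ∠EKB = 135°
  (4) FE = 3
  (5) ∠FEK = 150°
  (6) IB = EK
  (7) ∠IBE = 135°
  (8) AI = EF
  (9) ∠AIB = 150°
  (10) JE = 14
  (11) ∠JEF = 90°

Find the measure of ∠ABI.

From the given relations: IB = EK = 3; AI = EF = 3.
Step 1: By the law of cosines on triangle BIA: BA² = 3² + 3² − 2·3·3·cos(150°) = 33.59, so BA ≈ 5.8.
Step 2: By the inverse law of cosines on triangle ABI: cos(∠ABI) = (5.8² + 3² − 3²) / (2·5.8·3) = 33.59/34.77 = 0.9659, so ∠ABI = 15°.

Therefore, the measure of angle ∠ABI = 15°.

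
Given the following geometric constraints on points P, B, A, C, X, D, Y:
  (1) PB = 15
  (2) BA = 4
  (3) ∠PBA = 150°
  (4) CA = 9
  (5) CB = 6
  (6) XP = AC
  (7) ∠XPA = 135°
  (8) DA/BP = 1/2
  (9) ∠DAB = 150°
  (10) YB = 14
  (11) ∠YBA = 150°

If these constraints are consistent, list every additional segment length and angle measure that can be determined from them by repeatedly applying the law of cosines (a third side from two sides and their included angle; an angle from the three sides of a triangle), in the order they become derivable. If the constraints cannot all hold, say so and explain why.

The constraints are consistent. Derivable facts, in order:
After 1 step:
- AY ≈ 17.58
- BD ≈ 11.15
- PA ≈ 18.57
- ∠ABC = 127.17°
- ∠ACB = 20.74°
- ∠BAC = 32.09°
After 2 steps:
- AX ≈ 25.74
- ∠ABD = 19.66°
- ∠ADB = 10.34°
- ∠APB = 6.18°
- ∠AYB = 6.53°
- ∠BAP = 23.82°
- ∠BAY = 23.47°
After 3 steps:
- ∠AXP = 30.68°
- ∠PAX = 14.32°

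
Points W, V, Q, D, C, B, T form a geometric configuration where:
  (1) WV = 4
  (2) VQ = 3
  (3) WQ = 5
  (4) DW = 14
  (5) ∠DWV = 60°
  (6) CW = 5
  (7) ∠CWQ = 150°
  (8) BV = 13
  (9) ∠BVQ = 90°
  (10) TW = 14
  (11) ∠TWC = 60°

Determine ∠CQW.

Step 1: By the law of cosines on triangle QWC: QC² = 5² + 5² − 2·5·5·cos(150°) = 93.3, so QC ≈ 9.66.
Step 2: By the inverse law of cosines on triangle CQW: cos(∠CQW) = (9.66² + 5² − 5²) / (2·9.66·5) = 93.3/96.59 = 0.9659, so ∠CQW = 15°.

Therefore, the measure of angle ∠CQW = 15°.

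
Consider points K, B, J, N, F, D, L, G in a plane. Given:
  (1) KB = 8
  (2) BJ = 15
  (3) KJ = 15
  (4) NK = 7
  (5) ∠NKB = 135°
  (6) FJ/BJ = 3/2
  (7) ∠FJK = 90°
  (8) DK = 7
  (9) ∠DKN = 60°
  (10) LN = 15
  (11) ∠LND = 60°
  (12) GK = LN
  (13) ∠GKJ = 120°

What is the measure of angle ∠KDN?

Step 1: By the law of cosines on triangle DKN: DN² = 7² + 7² − 2·7·7·cos(60°) = 49, so DN = 7.
Step 2: By the inverse law of cosines on triangle KDN: cos(∠KDN) = (7² + 7² − 7²) / (2·7·7) = 49/98 = 0.5, so ∠KDN = 60°.

Therefore, the measure of angle ∠KDN = 60°.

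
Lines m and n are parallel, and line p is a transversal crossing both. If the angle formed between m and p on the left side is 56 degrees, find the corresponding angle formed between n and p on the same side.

Corresponding angles formed by parallel lines and a transversal are equal.
The given angle is 56 degrees.
The corresponding angle = 56 degrees.

56 degrees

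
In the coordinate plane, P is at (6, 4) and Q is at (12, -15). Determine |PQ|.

d = sqrt((6)^2 + (-19)^2) = sqrt(397)

sqrt(397)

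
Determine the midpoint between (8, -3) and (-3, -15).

M = ((x₁ + x₂)/2, (y₁ + y₂)/2)
= ((8 + -3)/2, (-3 + -15)/2)
= (5/2, -18/2) = (5/2, -9)

(5/2, -9)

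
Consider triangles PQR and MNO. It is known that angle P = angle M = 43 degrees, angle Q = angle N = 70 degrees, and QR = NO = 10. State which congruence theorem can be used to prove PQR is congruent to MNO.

Consider the given information: angle P = angle M = 43 degrees, angle Q = angle N = 70 degrees, and QR = NO = 10
This is not SSS or SAS: SSS requires all three pairs of sides, but we don't have that. SAS requires two sides and the included angle between them.
The correct criterion is AAS. Two pairs of corresponding angles and a non-included side are equal (Angle-Angle-Side).

AAS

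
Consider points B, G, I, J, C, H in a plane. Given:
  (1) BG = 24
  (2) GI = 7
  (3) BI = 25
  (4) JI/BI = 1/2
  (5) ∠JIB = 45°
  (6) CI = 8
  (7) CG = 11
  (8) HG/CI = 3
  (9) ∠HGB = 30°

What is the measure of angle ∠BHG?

From the given relations: HG = 3·CI = 3·8 = 24.
Step 1: By the law of cosines on triangle HGB: HB² = 24² + 24² − 2·24·24·cos(30°) = 154.34, so HB ≈ 12.42.
Step 2: By the inverse law of cosines on triangle BHG: cos(∠BHG) = (12.42² + 24² − 24²) / (2·12.42·24) = 154.34/596.32 = 0.2588, so ∠BHG = 75°.

Therefore, the measure of angle ∠BHG = 75°.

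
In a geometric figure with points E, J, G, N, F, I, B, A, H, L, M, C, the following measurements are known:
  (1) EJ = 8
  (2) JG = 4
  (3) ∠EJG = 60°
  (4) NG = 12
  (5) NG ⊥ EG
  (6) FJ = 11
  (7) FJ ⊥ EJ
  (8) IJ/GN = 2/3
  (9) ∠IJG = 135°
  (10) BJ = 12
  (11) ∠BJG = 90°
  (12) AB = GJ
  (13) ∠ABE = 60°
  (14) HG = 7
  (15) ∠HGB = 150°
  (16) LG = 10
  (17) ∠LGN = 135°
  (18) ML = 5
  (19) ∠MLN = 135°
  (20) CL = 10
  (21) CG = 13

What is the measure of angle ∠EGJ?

Step 1: By the law of cosines on triangle GJE: GE² = 4² + 8² − 2·4·8·cos(60°) = 48, so GE = 4·√3.
Step 2: By the inverse law of cosines on triangle EGJ: cos(∠EGJ) = ((4·√3)² + 4² − 8²) / (2·4·√3·4) = 0/55.43 = 0, so ∠EGJ = 90°.

Therefore, the measure of angle ∠EGJ = 90°.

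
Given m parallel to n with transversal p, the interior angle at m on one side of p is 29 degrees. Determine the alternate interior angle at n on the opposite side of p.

Alternate interior angles lie on opposite sides of the transversal, between the parallel lines.
By the alternate interior angle theorem, they are equal: 29 degrees.

29 degrees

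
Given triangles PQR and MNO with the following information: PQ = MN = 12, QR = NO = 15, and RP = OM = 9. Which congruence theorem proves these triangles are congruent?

The given information provides:
PQ = MN = 12, QR = NO = 15, and RP = OM = 9
This matches the SSS congruence theorem.
All three pairs of corresponding sides are equal (Side-Side-Side).

SSS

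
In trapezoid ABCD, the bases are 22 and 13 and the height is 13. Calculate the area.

A trapezoid's area equals the midsegment times the height.
The midsegment is (22 + 13) / 2 = 35/2.
Area = 35/2 * 13 = 455/2.

455/2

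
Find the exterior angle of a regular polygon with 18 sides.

Each exterior angle of a regular n-gon is 360 / n.
For n = 18: 360 / 18 = 20 degrees.

20 degrees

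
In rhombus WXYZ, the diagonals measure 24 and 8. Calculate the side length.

The diagonals of a rhombus bisect each other at right angles.
Half-diagonals: 24/2 = 12 and 8/2 = 4
side = sqrt(12^2 + 4^2)
side = sqrt(144 + 16)
side = sqrt(160) = 4*sqrt(10)

4*sqrt(10)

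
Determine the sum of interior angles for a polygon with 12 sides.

The sum of interior angles of an n-sided polygon is (n - 2) * 180.
For n = 12: (12 - 2) * 180 = 10 * 180 = 1800 degrees.

1800 degrees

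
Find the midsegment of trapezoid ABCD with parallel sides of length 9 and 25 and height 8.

midsegment = (9 + 25) / 2 = 34 / 2 = 17

17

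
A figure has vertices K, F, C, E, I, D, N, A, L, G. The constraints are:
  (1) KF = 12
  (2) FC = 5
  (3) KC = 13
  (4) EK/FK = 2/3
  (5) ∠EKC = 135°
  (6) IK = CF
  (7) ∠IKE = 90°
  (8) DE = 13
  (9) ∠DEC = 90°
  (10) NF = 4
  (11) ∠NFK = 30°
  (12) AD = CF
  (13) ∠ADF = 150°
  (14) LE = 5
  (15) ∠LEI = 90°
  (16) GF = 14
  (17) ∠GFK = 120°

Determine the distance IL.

From the given relations: EK = 2/3·FK = 2/3·12 = 8; IK = CF = 5.
Step 1: By the law of cosines on triangle EKI: EI² = 8² + 5² − 2·8·5·cos(90°) = 89, so EI = √89.
Step 2: By the law of cosines on triangle IEL: IL² = √89² + 5² − 2·√89·5·cos(90°) = 114, so IL = √114.

Therefore, the length of IL = √114.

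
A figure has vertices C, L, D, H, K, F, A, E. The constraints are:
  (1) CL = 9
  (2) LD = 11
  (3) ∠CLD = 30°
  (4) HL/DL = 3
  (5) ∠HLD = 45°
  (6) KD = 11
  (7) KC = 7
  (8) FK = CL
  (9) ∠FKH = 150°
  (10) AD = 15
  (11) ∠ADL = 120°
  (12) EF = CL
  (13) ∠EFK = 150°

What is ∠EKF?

From the given relations: FK = CL = 9; EF = CL = 9.
Step 1: By the law of cosines on triangle KFE: KE² = 9² + 9² − 2·9·9·cos(150°) = 302.3, so KE ≈ 17.39.
Step 2: By the inverse law of cosines on triangle EKF: cos(∠EKF) = (17.39² + 9² − 9²) / (2·17.39·9) = 302.3/312.96 = 0.9659, so ∠EKF = 15°.

Therefore, the measure of angle ∠EKF = 15°.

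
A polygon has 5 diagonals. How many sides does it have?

Using d = n(n - 3)/2, we solve 5 = n(n - 3)/2.
So n(n - 3) = 10.
Testing n = 5: 5 * 2 = 10 = 10. Correct.
The polygon has 5 sides.

5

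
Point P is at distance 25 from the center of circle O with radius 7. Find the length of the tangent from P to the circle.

Let T be the point of tangency. Then OT ⊥ PT (radius ⊥ tangent).
In right triangle OTP: OP² = OT² + PT²
25² = 7² + PT²
PT² = 576, PT = 24

24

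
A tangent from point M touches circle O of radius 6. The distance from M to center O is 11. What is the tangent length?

The tangent, radius, and line from the external point to the center form a right triangle.
The right angle is where the tangent meets the radius.
By the Pythagorean theorem: tangent² + 6² = 11²
tangent² = 121 - 36 = 85
tangent = sqrt(85)

sqrt(85)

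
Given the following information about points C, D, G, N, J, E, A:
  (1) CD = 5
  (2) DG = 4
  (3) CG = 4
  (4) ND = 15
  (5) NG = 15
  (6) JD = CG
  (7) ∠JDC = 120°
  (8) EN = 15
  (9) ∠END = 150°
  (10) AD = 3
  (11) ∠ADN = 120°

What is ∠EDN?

Step 1: By the law of cosines on triangle DNE: DE² = 15² + 15² − 2·15·15·cos(150°) = 839.71, so DE ≈ 28.98.
Step 2: By the inverse law of cosines on triangle EDN: cos(∠EDN) = (28.98² + 15² − 15²) / (2·28.98·15) = 839.71/869.33 = 0.9659, so ∠EDN = 15°.

Therefore, the measure of angle ∠EDN = 15°.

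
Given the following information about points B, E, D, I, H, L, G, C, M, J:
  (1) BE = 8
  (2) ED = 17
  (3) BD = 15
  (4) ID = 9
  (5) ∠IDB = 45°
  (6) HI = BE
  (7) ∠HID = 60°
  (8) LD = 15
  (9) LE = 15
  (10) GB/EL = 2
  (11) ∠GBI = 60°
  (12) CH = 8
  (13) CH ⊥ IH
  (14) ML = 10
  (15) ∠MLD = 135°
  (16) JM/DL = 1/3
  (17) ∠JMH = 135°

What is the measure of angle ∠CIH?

From the given relations: HI = BE = 8.
Step 1: By the law of cosines on triangle IHC: IC² = 8² + 8² − 2·8·8·cos(90°) = 128, so IC = 8·√2.
Step 2: By the inverse law of cosines on triangle CIH: cos(∠CIH) = ((8·√2)² + 8² − 8²) / (2·8·√2·8) = 128/181.02 = 0.7071, so ∠CIH = 45°.

Therefore, the measure of angle ∠CIH = 45°.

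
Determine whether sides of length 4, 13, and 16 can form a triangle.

Yes.
The triangle inequality requires that the sum of any two sides exceeds the third.
Here 4 + 13 = 17 > 16, so the condition is met.

Yes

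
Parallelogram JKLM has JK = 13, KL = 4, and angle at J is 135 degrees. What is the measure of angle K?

In a parallelogram, consecutive angles are supplementary (sum to 180°).
angle K = 180 - angle J
angle K = 180 - 135
angle K = 45 degrees

45 degrees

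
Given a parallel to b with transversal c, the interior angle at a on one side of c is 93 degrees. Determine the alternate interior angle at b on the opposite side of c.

Alternate interior angles formed by parallel lines and a transversal are equal.
The given angle is 93 degrees.
The alternate interior angle = 93 degrees.

93 degrees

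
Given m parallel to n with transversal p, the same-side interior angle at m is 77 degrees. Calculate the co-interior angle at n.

Co-interior angles (same-side interior) formed by parallel lines and a transversal are supplementary (sum to 180 degrees).
The given angle is 77 degrees.
The co-interior angle = 180 - 77 = 103 degrees.

103 degrees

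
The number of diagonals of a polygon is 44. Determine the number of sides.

Using d = n(n - 3)/2, we solve 44 = n(n - 3)/2.
So n(n - 3) = 88.
Testing n = 11: 11 * 8 = 88 = 88. Correct.
The polygon has 11 sides.

11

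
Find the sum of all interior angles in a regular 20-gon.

The sum of interior angles of an n-sided polygon is (n - 2) * 180.
For n = 20: (20 - 2) * 180 = 18 * 180 = 3240 degrees.

3240 degrees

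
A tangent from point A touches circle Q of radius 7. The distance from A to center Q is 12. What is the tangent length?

The tangent, radius, and line from the external point to the center form a right triangle.
The right angle is where the tangent meets the radius.
By the Pythagorean theorem: tangent² + 7² = 12²
tangent² = 144 - 49 = 95
tangent = sqrt(95)

sqrt(95)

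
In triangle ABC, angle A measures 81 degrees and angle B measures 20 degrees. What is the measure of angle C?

angle C = 180 - 81 - 20 = 79 degrees.

79 degrees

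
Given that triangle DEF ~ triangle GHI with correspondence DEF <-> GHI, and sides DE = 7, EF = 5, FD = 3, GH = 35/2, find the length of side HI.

Since the triangles are similar, the ratio of corresponding sides is constant.
Scale factor k = GH / DE = 35/2 / 7 = 5/2
HI = k * EF = 5/2 * 5 = 25/2

25/2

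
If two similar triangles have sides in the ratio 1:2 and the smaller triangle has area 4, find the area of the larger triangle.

For similar figures, the area ratio equals the square of the side ratio.
Side ratio (the smaller triangle to the larger triangle) = 1:2, so area ratio = 1^2:2^2 = 1:4.
If the area of the smaller triangle is 4, then the area of the larger triangle = 4 * (4/1) = 16.

16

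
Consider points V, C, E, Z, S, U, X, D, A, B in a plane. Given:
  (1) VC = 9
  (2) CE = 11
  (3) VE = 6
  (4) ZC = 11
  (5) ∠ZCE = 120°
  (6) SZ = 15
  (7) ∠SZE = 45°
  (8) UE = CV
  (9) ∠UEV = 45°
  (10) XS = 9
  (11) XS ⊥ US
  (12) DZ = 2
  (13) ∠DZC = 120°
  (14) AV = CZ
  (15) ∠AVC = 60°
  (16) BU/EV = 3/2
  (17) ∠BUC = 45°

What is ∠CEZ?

Step 1: By the law of cosines on triangle ECZ: EZ² = 11² + 11² − 2·11·11·cos(120°) = 363, so EZ = 11·√3.
Step 2: By the inverse law of cosines on triangle CEZ: cos(∠CEZ) = (11² + (11·√3)² − 11²) / (2·11·11·√3) = 363/419.16 = 0.866, so ∠CEZ = 30°.

Therefore, the measure of angle ∠CEZ = 30°.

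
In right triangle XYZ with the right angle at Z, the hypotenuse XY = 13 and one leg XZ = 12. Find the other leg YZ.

By the Pythagorean theorem: YZ^2 = XY^2 - XZ^2
YZ^2 = 13^2 - 12^2 = 169 - 144 = 25
YZ = sqrt(25) = 5

5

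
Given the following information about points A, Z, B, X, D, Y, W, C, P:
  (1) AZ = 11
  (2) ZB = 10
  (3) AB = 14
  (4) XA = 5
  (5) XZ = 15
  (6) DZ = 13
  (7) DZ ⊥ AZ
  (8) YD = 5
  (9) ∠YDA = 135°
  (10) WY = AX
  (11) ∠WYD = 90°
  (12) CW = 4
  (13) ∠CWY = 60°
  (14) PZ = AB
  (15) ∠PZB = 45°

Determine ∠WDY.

From the given relations: WY = AX = 5.
Step 1: By the law of cosines on triangle DYW: DW² = 5² + 5² − 2·5·5·cos(90°) = 50, so DW = 5·√2.
Step 2: By the inverse law of cosines on triangle WDY: cos(∠WDY) = ((5·√2)² + 5² − 5²) / (2·5·√2·5) = 50/70.71 = 0.7071, so ∠WDY = 45°.

Therefore, the measure of angle ∠WDY = 45°.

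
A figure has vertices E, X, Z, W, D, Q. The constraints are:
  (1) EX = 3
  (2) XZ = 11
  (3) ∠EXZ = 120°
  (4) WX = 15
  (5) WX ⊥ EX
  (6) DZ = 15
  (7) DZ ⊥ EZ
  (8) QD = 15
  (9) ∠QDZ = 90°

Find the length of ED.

Step 1: By the law of cosines on triangle ZXE: ZE² = 11² + 3² − 2·11·3·cos(120°) = 163, so ZE = √163.
Step 2: By the law of cosines on triangle EZD: ED² = √163² + 15² − 2·√163·15·cos(90°) = 388, so ED = 2·√97.

Therefore, the length of ED = 2·√97.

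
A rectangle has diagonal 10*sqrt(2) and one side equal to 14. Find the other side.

Using the Pythagorean theorem: d^2 = a^2 + b^2
b^2 = d^2 - a^2
b^2 = 200 - 196
b^2 = 4
b = sqrt(4) = 2

2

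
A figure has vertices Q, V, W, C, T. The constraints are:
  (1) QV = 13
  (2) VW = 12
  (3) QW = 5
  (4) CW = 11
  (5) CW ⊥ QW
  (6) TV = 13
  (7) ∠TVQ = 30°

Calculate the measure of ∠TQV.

Step 1: By the law of cosines on triangle QVT: QT² = 13² + 13² − 2·13·13·cos(30°) = 45.28, so QT ≈ 6.73.
Step 2: By the inverse law of cosines on triangle TQV: cos(∠TQV) = (6.73² + 13² − 13²) / (2·6.73·13) = 45.28/174.96 = 0.2588, so ∠TQV = 75°.

Therefore, the measure of angle ∠TQV = 75°.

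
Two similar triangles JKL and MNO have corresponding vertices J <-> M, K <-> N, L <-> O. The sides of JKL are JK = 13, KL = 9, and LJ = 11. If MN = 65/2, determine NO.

Similar triangles have proportional sides. Setting up the proportion:
MN / JK = NO / KL
65/2 / 13 = NO / 9
NO = 9 * 65/2 / 13 = 45/2.

45/2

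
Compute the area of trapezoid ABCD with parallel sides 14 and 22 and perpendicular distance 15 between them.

A trapezoid's area equals the midsegment times the height.
The midsegment is (14 + 22) / 2 = 18.
Area = 18 * 15 = 270.

270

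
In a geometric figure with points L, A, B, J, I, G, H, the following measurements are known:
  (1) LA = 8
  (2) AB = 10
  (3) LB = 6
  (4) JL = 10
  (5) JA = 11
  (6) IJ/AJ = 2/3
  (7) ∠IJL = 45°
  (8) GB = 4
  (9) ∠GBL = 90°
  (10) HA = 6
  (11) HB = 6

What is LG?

Step 1: By the law of cosines on triangle LBG: LG² = 6² + 4² − 2·6·4·cos(90°) = 52, so LG = 2·√13.

Therefore, the length of LG = 2·√13.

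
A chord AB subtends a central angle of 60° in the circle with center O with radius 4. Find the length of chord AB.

Chord length = 2r sin(θ/2)
= 2 × 4 × sin(60°/2)
= 2 × 4 × sin(30°)
= 4

4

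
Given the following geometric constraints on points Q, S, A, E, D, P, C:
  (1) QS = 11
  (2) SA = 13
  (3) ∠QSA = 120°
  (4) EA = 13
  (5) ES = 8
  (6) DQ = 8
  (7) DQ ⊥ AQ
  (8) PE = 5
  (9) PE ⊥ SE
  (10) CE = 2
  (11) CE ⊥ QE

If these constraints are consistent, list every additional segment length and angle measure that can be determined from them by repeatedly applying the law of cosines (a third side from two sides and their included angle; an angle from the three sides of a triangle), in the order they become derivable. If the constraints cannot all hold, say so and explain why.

The constraints are consistent. Derivable facts, in order:
After 1 step:
- QA ≈ 20.81
- SP = √89
- ∠AES = 72.08°
- ∠ASE = 72.08°
- ∠EAS = 35.84°
After 2 steps:
- AD ≈ 22.29
- ∠AQS = 32.75°
- ∠EPS = 57.99°
- ∠ESP = 32.01°
- ∠QAS = 27.25°
After 3 steps:
- ∠ADQ = 68.97°
- ∠DAQ = 21.03°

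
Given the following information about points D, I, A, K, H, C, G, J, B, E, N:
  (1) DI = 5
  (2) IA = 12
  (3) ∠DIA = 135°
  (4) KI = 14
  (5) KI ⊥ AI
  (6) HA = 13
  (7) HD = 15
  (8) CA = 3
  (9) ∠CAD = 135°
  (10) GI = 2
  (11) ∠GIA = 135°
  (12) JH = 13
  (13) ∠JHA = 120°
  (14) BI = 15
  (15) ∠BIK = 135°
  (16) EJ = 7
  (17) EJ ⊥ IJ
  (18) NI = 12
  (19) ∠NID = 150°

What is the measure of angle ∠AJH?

Step 1: By the law of cosines on triangle JHA: JA² = 13² + 13² − 2·13·13·cos(120°) = 507, so JA = 13·√3.
Step 2: By the inverse law of cosines on triangle AJH: cos(∠AJH) = ((13·√3)² + 13² − 13²) / (2·13·√3·13) = 507/585.43 = 0.866, so ∠AJH = 30°.

Therefore, the measure of angle ∠AJH = 30°.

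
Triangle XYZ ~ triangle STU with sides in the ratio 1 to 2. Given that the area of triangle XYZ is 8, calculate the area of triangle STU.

The ratio of areas of similar triangles = (side ratio)^2.
Side ratio = 1:2, so area ratio = 1:4.
Area of STU / Area of XYZ = 4/1
Area of STU = 8 * 4/1 = 32

32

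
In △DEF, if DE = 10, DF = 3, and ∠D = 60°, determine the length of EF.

When two sides and the included angle are known, the law of cosines gives the third side.
c^2 = a^2 + b^2 - 2ab cos(C) generalizes the Pythagorean theorem to non-right triangles.
Here: EF^2 = 100 + 9 - 60*(1/2) = 79
EF = sqrt(79)

sqrt(79)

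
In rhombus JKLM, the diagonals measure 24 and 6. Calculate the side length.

In a rhombus, the diagonals bisect each other perpendicularly, creating four congruent right triangles.
Each triangle has legs 12 (half of 24) and 3 (half of 6).
The hypotenuse of each right triangle is a side of the rhombus:
side = sqrt(12^2 + 3^2) = sqrt(153) = 3*sqrt(17)

3*sqrt(17)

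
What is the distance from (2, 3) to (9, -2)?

The horizontal distance is |9 - 2| = 7 and the vertical distance is |-2 - 3| = 5.
By the Pythagorean theorem, d = sqrt(7^2 + 5^2) = sqrt(74).

sqrt(74)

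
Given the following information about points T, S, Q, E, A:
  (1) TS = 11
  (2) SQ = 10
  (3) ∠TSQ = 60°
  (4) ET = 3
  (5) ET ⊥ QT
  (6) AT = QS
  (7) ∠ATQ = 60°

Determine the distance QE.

Step 1: By the law of cosines on triangle QST: QT² = 10² + 11² − 2·10·11·cos(60°) = 111, so QT = √111.
Step 2: By the law of cosines on triangle QTE: QE² = √111² + 3² − 2·√111·3·cos(90°) = 120, so QE = 2·√30.

Therefore, the length of QE = 2·√30.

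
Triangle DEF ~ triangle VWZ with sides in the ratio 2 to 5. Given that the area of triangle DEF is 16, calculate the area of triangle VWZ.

The ratio of areas of similar triangles = (side ratio)^2.
Side ratio = 2:5, so area ratio = 4:25.
Area of VWZ / Area of DEF = 25/4
Area of VWZ = 16 * 25/4 = 100

100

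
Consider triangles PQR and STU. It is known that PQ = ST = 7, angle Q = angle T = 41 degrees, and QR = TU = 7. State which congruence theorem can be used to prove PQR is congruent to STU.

Consider the given information: PQ = ST = 7, angle Q = angle T = 41 degrees, and QR = TU = 7
This is not SSS or AAS: SSS requires all three pairs of sides, but we don't have that. AAS requires two angles and a non-included side.
The correct criterion is SAS. Two pairs of corresponding sides and the included angle are equal (Side-Angle-Side).

SAS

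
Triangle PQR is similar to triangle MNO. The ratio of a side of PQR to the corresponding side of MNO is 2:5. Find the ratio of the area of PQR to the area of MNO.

Area scales with the square of linear dimensions. If every length is multiplied by 2/5, then the area is multiplied by (2/5)^2 = 4/25.
The area ratio is 4:25.

4:25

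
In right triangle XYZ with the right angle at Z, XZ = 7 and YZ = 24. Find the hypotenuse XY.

XY = sqrt(7^2 + 24^2) = sqrt(625) = 25

25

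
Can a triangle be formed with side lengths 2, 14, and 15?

Check all three triangle inequalities:
2 + 14 = 16 > 15 ✓
2 + 15 = 17 > 14 ✓
14 + 15 = 29 > 2 ✓
All conditions hold, so these sides form a valid triangle.

Yes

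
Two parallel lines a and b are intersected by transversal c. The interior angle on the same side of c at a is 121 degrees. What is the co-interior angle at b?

Co-interior angles sum to 180: 180 - 121 = 59 degrees.

59 degrees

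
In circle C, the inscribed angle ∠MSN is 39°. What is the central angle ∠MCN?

The inscribed angle theorem states that a central angle is always twice any inscribed angle that subtends the same arc.
Since the inscribed angle is 39°, the central angle = 2 × 39° = 78°.

78°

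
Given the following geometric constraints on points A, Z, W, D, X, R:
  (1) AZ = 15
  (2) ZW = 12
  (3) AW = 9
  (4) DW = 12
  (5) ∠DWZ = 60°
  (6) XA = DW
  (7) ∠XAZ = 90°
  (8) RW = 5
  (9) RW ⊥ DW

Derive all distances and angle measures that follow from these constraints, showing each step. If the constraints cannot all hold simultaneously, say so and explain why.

The constraints are consistent.

From the given relations:
  XA = DW = 12

Step 1: From ZW = 12, WD = 12, and ∠ZWD = 60°, by the law of cosines:
  ZD² = ZW² + WD² - 2·ZW·WD·cos(60°) = 144 + 144 - 144 = 144
  ZD = 12

Step 2: From ZA = 15, AX = 12, and ∠ZAX = 90°, by the law of cosines:
  ZX² = ZA² + AX² - 2·ZA·AX·cos(90°) = 225 + 144 - 0 = 369
  ZX = 3·√41

Step 3: From DW = 12, WR = 5, and ∠DWR = 90°, by the law of cosines:
  DR² = DW² + WR² - 2·DW·WR·cos(90°) = 144 + 25 - 0 = 169
  DR = 13

Step 4: From AW = 9, AZ = 15, WZ = 12, by the inverse law of cosines:
  cos(∠WAZ) = (AW² + AZ² - WZ²) / (2·AW·AZ)
  ∠WAZ = 53.13°

Step 5: From ZA = 15, ZW = 12, AW = 9, by the inverse law of cosines:
  cos(∠AZW) = (ZA² + ZW² - AW²) / (2·ZA·ZW)
  ∠AZW = 36.87°

Step 6: From WA = 9, WZ = 12, AZ = 15, by the inverse law of cosines:
  cos(∠AWZ) = (WA² + WZ² - AZ²) / (2·WA·WZ)
  ∠AWZ = 90°

Step 7: From ZA = 15, ZX = 3·√41, AX = 12, by the inverse law of cosines:
  cos(∠AZX) = (ZA² + ZX² - AX²) / (2·ZA·ZX)
  ∠AZX = 38.66°

Step 8: From ZD = 12, ZW = 12, DW = 12, by the inverse law of cosines:
  cos(∠DZW) = (ZD² + ZW² - DW²) / (2·ZD·ZW)
  ∠DZW = 60°

Step 9: From DR = 13, DW = 12, RW = 5, by the inverse law of cosines:
  cos(∠RDW) = (DR² + DW² - RW²) / (2·DR·DW)
  ∠RDW = 22.62°

Step 10: From DW = 12, DZ = 12, WZ = 12, by the inverse law of cosines:
  cos(∠WDZ) = (DW² + DZ² - WZ²) / (2·DW·DZ)
  ∠WDZ = 60°

Step 11: From XA = 12, XZ = 3·√41, AZ = 15, by the inverse law of cosines:
  cos(∠AXZ) = (XA² + XZ² - AZ²) / (2·XA·XZ)
  ∠AXZ = 51.34°

Step 12: From RD = 13, RW = 5, DW = 12, by the inverse law of cosines:
  cos(∠DRW) = (RD² + RW² - DW²) / (2·RD·RW)
  ∠DRW = 67.38°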